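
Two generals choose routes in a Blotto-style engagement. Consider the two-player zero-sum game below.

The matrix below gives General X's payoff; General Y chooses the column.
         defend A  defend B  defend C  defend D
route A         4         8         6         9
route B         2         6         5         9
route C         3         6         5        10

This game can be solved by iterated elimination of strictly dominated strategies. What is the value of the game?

4

Column defend B is strictly dominated by defend A for General Y (4<8, 2<6, 3<6); eliminate defend B.
Column defend C is strictly dominated by defend A for General Y (4<6, 2<5, 3<5); eliminate defend C.
Row route B is strictly dominated by row route C (3>2, 10>9); eliminate route B.
Column defend D is strictly dominated by defend A for General Y (4<9, 3<10); eliminate defend D.
Row route C is strictly dominated by row route A (4>3); eliminate route C.
Only (route A, defend A) remains, with payoff 4.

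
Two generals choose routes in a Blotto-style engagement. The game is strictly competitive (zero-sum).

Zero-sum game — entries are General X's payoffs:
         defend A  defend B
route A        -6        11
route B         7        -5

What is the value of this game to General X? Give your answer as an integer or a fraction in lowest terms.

47/29

Row minima are -6 and -5, so General X's maximin is -5; column maxima are 7 and 11, so General Y's minimax is 7. These differ, so the equilibrium is in mixed strategies.
Let General X play route A with probability p. General Y is indifferent when −6p + 7(1−p) = 11p − 5(1−p), giving p = 12/29.
Let General Y play defend A with probability q. General X is indifferent when −6q + 11(1−q) = 7q − 5(1−q), giving q = 16/29.
The value is -6·(16/29) + (11)·(13/29) = 47/29.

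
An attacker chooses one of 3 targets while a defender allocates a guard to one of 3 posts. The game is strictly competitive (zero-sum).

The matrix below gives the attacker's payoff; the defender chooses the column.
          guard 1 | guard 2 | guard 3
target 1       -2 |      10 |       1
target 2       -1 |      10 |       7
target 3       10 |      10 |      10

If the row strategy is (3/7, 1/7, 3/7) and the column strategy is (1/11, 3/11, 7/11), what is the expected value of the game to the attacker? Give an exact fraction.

513/77

Against (1/11, 3/11, 7/11), each row's expected payoff is target 1: 35/11; target 2: 78/11; target 3: 10.
Taking the (3/7, 1/7, 3/7)-weighted average: (3/7)·(35/11) + (1/7)·(78/11) + (3/7)·(10) = 513/77.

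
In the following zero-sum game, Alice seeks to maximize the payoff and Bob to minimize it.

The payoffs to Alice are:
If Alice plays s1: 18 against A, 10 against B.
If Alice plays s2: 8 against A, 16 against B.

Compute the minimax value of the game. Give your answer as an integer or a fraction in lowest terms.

13

Row minima are 10 and 8, so Alice's maximin is 10; column maxima are 18 and 16, so Bob's minimax is 16. These differ, so the equilibrium is in mixed strategies.
Let Alice play s1 with probability p. Bob is indifferent when 18p + 8(1−p) = 10p + 16(1−p), giving p = 1/2.
Let Bob play A with probability q. Alice is indifferent when 18q + 10(1−q) = 8q + 16(1−q), giving q = 3/8.
The value is 18·(3/8) + (10)·(5/8) = 13.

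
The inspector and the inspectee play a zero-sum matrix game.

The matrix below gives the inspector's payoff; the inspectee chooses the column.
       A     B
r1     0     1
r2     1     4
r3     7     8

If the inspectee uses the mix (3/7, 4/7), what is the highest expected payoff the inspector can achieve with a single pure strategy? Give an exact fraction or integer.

r1: (0)·(3/7) + (1)·(4/7) = 4/7.
r2: (1)·(3/7) + (4)·(4/7) = 19/7.
r3: (7)·(3/7) + (8)·(4/7) = 53/7.
The best pure response is r3 with expected payoff 53/7.

53/7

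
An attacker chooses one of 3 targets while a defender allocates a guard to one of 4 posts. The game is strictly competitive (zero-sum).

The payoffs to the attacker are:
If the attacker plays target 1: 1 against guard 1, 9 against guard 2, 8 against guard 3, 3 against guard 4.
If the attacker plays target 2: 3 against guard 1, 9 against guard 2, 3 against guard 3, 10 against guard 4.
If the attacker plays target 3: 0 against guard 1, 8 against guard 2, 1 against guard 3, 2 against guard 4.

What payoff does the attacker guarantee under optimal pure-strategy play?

3

Row minima: 1, 3, 0 → the attacker's maximin is 3.
Column maxima: 3, 9, 8, 10 → the defender's minimax is 3.
They coincide at (target 2, guard 1), so the value is 3.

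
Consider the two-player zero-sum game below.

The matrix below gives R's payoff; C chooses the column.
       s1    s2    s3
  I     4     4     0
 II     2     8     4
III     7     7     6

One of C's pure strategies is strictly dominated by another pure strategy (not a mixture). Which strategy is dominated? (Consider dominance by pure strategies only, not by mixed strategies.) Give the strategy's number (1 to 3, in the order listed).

C prefers columns that give R less. Compare s2 with s3: 0 < 4, 4 < 8, 6 < 7.
So s3 strictly dominates s2 for C; s2 is strictly dominated.

2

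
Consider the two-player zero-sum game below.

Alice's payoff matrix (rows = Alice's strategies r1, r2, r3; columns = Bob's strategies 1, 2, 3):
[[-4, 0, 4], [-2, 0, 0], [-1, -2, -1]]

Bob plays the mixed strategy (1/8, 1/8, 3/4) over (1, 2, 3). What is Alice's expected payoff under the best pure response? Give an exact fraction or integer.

r1: (-4)·(1/8) + (0)·(1/8) + (4)·(3/4) = 5/2.
r2: (-2)·(1/8) + (0)·(1/8) + (0)·(3/4) = -1/4.
r3: (-1)·(1/8) + (-2)·(1/8) + (-1)·(3/4) = -9/8.
The best pure response is r1 with expected payoff 5/2.

5/2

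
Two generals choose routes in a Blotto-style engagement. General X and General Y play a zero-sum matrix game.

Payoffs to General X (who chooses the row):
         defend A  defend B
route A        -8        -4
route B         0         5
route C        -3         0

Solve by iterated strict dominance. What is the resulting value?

0

Row route C is strictly dominated by row route B (0>-3, 5>0); eliminate route C.
Row route A is strictly dominated by row route B (0>-8, 5>-4); eliminate route A.
Column defend B is strictly dominated by defend A for General Y (0<5); eliminate defend B.
Only (route B, defend A) remains, with payoff 0.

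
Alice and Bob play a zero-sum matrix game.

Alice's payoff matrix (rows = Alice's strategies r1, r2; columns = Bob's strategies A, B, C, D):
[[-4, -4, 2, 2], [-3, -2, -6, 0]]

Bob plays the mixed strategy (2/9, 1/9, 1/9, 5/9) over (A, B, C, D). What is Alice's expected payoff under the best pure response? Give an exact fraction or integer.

r1: (-4)·(2/9) + (-4)·(1/9) + (2)·(1/9) + (2)·(5/9) = 0.
r2: (-3)·(2/9) + (-2)·(1/9) + (-6)·(1/9) + (0)·(5/9) = -14/9.
The best pure response is r1 with expected payoff 0.

0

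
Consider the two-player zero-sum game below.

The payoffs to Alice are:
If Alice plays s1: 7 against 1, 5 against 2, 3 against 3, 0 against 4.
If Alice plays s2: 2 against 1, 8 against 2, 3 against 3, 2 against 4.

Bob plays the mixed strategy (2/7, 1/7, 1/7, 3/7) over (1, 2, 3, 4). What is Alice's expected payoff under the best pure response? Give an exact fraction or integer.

22/7

s1: (7)·(2/7) + (5)·(1/7) + (3)·(1/7) + (0)·(3/7) = 22/7.
s2: (2)·(2/7) + (8)·(1/7) + (3)·(1/7) + (2)·(3/7) = 3.
The best pure response is s1 with expected payoff 22/7.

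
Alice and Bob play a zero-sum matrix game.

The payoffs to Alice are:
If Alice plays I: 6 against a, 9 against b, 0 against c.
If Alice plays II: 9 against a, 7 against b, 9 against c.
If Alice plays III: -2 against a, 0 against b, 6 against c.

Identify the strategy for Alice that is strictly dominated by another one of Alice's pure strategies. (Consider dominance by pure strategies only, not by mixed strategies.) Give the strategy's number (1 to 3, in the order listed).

Compare III with II: 9 > -2, 7 > 0, 9 > 6.
So II strictly dominates III for Alice; III is strictly dominated.

3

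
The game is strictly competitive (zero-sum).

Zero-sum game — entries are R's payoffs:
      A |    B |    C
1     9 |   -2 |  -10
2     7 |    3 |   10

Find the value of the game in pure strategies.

Row minima: -10, 3 → R's maximin is 3.
Column maxima: 9, 3, 10 → C's minimax is 3.
They coincide at (2, B), so the value is 3.

3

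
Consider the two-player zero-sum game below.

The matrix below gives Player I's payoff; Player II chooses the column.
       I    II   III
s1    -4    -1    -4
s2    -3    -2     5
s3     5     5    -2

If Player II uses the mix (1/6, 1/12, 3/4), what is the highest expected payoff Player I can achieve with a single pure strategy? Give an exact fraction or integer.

37/12

s1: (-4)·(1/6) + (-1)·(1/12) + (-4)·(3/4) = -15/4.
s2: (-3)·(1/6) + (-2)·(1/12) + (5)·(3/4) = 37/12.
s3: (5)·(1/6) + (5)·(1/12) + (-2)·(3/4) = -1/4.
The best pure response is s2 with expected payoff 37/12.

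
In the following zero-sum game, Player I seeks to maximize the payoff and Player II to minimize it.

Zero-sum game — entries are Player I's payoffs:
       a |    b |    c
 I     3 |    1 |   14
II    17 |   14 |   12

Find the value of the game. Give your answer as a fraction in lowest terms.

184/15

Column a is strictly dominated by b for Player II (it gives Player I more in every row).
The remaining 2×2 game on (I, II) × (b, c) has no saddle point. Let Player I play I with probability p; indifference gives p + 14(1−p) = 14p + 12(1−p), so p = 2/15.
Similarly Player II's optimal q on b is 2/15, and the value is 1·(2/15) + (14)·(13/15) = 184/15.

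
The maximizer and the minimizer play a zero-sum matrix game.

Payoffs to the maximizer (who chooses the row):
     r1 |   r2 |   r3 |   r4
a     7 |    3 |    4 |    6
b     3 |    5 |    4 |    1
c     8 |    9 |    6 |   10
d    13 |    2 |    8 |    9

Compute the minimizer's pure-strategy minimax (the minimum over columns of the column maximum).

8

The worst case (largest entry) in each column is r1: 13, r2: 9, r3: 8, r4: 10.
The best (smallest) of these is 8.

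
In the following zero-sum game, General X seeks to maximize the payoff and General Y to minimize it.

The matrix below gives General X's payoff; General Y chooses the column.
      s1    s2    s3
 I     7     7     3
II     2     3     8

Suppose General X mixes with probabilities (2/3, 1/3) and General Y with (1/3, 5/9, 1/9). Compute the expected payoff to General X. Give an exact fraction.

Against (1/3, 5/9, 1/9), each row's expected payoff is I: 59/9; II: 29/9.
Taking the (2/3, 1/3)-weighted average: (2/3)·(59/9) + (1/3)·(29/9) = 49/9.

49/9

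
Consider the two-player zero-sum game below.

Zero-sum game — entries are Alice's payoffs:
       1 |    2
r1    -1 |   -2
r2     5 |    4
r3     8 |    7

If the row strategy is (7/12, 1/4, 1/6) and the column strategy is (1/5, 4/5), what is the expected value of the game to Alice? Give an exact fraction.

6/5

Against (1/5, 4/5), each row's expected payoff is r1: -9/5; r2: 21/5; r3: 36/5.
Taking the (7/12, 1/4, 1/6)-weighted average: (7/12)·(-9/5) + (1/4)·(21/5) + (1/6)·(36/5) = 6/5.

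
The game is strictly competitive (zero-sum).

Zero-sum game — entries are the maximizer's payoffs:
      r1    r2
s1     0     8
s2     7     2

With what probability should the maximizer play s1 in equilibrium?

5/13

Row minima are 0 and 2, so the maximizer's maximin is 2; column maxima are 7 and 8, so the minimizer's minimax is 7. These differ, so the equilibrium is in mixed strategies.
Let the maximizer play s1 with probability p. The minimizer is indifferent when 7(1−p) = 8p + 2(1−p), giving p = 5/13.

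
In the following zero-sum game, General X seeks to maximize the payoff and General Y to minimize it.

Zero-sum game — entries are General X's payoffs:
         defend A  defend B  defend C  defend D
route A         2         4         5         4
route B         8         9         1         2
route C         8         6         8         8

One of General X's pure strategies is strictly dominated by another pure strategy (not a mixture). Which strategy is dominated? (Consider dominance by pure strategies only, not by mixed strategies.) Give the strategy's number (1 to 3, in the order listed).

1

Compare route A with route C: 8 > 2, 6 > 4, 8 > 5, 8 > 4.
So route C strictly dominates route A for General X; route A is strictly dominated.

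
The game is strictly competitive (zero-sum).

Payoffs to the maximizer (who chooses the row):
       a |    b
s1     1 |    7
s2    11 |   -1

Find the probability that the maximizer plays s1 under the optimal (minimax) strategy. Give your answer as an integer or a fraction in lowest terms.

2/3

Row minima are 1 and -1, so the maximizer's maximin is 1; column maxima are 11 and 7, so the minimizer's minimax is 7. These differ, so the equilibrium is in mixed strategies.
Let the maximizer play s1 with probability p. The minimizer is indifferent when p + 11(1−p) = 7p − (1−p), giving p = 2/3.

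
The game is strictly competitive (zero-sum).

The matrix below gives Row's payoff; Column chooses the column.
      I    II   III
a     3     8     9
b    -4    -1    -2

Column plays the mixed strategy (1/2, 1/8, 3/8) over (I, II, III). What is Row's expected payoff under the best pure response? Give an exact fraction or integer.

a: (3)·(1/2) + (8)·(1/8) + (9)·(3/8) = 47/8.
b: (-4)·(1/2) + (-1)·(1/8) + (-2)·(3/8) = -23/8.
The best pure response is a with expected payoff 47/8.

47/8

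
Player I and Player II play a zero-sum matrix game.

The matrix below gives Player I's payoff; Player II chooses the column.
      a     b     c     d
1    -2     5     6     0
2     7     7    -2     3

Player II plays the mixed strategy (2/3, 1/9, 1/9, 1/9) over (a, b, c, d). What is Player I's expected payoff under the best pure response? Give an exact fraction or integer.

50/9

1: (-2)·(2/3) + (5)·(1/9) + (6)·(1/9) + (0)·(1/9) = -1/9.
2: (7)·(2/3) + (7)·(1/9) + (-2)·(1/9) + (3)·(1/9) = 50/9.
The best pure response is 2 with expected payoff 50/9.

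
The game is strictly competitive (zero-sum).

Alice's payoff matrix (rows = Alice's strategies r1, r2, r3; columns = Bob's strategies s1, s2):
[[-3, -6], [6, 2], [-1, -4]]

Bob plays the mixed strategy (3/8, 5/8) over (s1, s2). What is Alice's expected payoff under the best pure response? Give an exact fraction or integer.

r1: (-3)·(3/8) + (-6)·(5/8) = -39/8.
r2: (6)·(3/8) + (2)·(5/8) = 7/2.
r3: (-1)·(3/8) + (-4)·(5/8) = -23/8.
The best pure response is r2 with expected payoff 7/2.

7/2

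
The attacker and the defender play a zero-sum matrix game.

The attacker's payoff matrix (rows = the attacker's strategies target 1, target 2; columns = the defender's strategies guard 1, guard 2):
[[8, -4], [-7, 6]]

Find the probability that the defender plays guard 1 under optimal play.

Row minima are -4 and -7, so the attacker's maximin is -4; column maxima are 8 and 6, so the defender's minimax is 6. These differ, so the equilibrium is in mixed strategies.
Let the defender play guard 1 with probability q. The attacker is indifferent when 8q − 4(1−q) = −7q + 6(1−q), giving q = 2/5.

2/5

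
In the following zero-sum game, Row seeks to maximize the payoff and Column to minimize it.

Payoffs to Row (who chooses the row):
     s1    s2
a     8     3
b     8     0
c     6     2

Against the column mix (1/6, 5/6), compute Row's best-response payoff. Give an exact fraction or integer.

a: (8)·(1/6) + (3)·(5/6) = 23/6.
b: (8)·(1/6) + (0)·(5/6) = 4/3.
c: (6)·(1/6) + (2)·(5/6) = 8/3.
The best pure response is a with expected payoff 23/6.

23/6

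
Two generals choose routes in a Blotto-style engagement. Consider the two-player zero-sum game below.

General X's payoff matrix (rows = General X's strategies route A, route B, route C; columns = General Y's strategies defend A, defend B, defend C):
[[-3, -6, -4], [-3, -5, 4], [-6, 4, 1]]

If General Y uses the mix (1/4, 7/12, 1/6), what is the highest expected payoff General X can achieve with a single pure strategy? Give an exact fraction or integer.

1

route A: (-3)·(1/4) + (-6)·(7/12) + (-4)·(1/6) = -59/12.
route B: (-3)·(1/4) + (-5)·(7/12) + (4)·(1/6) = -3.
route C: (-6)·(1/4) + (4)·(7/12) + (1)·(1/6) = 1.
The best pure response is route C with expected payoff 1.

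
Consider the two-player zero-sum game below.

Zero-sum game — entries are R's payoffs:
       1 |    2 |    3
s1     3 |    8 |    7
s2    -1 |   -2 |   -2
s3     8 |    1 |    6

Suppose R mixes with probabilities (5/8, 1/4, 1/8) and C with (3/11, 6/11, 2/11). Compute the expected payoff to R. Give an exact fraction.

Against (3/11, 6/11, 2/11), each row's expected payoff is s1: 71/11; s2: -19/11; s3: 42/11.
Taking the (5/8, 1/4, 1/8)-weighted average: (5/8)·(71/11) + (1/4)·(-19/11) + (1/8)·(42/11) = 359/88.

359/88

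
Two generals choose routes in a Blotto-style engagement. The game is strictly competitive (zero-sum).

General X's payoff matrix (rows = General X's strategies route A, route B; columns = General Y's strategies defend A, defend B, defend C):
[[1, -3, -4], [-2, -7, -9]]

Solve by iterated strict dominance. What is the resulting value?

Column defend A is strictly dominated by defend B for General Y (-3<1, -7<-2); eliminate defend A.
Row route B is strictly dominated by row route A (-3>-7, -4>-9); eliminate route B.
Column defend B is strictly dominated by defend C for General Y (-4<-3); eliminate defend B.
Only (route A, defend C) remains, with payoff -4.

-4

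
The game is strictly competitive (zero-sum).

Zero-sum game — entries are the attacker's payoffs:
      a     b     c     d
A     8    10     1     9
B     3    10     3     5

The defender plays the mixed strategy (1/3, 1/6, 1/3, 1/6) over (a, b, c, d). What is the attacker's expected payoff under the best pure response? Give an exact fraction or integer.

37/6

A: (8)·(1/3) + (10)·(1/6) + (1)·(1/3) + (9)·(1/6) = 37/6.
B: (3)·(1/3) + (10)·(1/6) + (3)·(1/3) + (5)·(1/6) = 9/2.
The best pure response is A with expected payoff 37/6.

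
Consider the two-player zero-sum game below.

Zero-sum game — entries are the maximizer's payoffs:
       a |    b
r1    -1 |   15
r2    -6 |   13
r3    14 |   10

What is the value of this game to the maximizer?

11

Row r2 is strictly dominated by row r1, so the maximizer never plays it.
The remaining 2×2 game on (r1, r3) × (a, b) has no saddle point. Let the maximizer play r1 with probability p; indifference gives −p + 14(1−p) = 15p + 10(1−p), so p = 1/5.
Similarly the minimizer's optimal q on a is 1/4, and the value is -1·(1/4) + (15)·(3/4) = 11.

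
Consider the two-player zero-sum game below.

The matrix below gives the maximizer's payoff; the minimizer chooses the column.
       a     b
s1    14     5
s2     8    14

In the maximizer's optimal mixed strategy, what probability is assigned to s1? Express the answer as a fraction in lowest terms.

Row minima are 5 and 8, so the maximizer's maximin is 8; column maxima are 14 and 14, so the minimizer's minimax is 14. These differ, so the equilibrium is in mixed strategies.
Let the maximizer play s1 with probability p. The minimizer is indifferent when 14p + 8(1−p) = 5p + 14(1−p), giving p = 2/5.

2/5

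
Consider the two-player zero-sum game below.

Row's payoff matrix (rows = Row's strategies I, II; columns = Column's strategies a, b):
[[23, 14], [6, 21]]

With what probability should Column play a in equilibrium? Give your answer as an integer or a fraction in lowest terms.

Row minima are 14 and 6, so Row's maximin is 14; column maxima are 23 and 21, so Column's minimax is 21. These differ, so the equilibrium is in mixed strategies.
Let Column play a with probability q. Row is indifferent when 23q + 14(1−q) = 6q + 21(1−q), giving q = 7/24.

7/24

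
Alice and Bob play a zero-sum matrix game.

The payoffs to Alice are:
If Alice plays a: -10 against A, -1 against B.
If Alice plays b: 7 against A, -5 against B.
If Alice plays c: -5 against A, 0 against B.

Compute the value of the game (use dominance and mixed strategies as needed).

-25/17

Row a is strictly dominated by row c, so Alice never plays it.
The remaining 2×2 game on (b, c) × (A, B) has no saddle point. Let Alice play b with probability p; indifference gives 7p − 5(1−p) = −5p, so p = 5/17.
Similarly Bob's optimal q on A is 5/17, and the value is 7·(5/17) + (-5)·(12/17) = -25/17.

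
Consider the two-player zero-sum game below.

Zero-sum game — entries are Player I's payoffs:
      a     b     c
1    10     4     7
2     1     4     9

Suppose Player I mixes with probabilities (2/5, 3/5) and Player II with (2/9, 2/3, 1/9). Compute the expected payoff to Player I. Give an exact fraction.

23/5

Against (2/9, 2/3, 1/9), each row's expected payoff is 1: 17/3; 2: 35/9.
Taking the (2/5, 3/5)-weighted average: (2/5)·(17/3) + (3/5)·(35/9) = 23/5.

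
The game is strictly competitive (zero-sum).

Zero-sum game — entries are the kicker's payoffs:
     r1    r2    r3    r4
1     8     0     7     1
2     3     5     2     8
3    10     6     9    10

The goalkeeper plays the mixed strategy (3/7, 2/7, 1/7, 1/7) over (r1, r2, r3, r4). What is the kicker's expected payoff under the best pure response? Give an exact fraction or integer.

1: (8)·(3/7) + (0)·(2/7) + (7)·(1/7) + (1)·(1/7) = 32/7.
2: (3)·(3/7) + (5)·(2/7) + (2)·(1/7) + (8)·(1/7) = 29/7.
3: (10)·(3/7) + (6)·(2/7) + (9)·(1/7) + (10)·(1/7) = 61/7.
The best pure response is 3 with expected payoff 61/7.

61/7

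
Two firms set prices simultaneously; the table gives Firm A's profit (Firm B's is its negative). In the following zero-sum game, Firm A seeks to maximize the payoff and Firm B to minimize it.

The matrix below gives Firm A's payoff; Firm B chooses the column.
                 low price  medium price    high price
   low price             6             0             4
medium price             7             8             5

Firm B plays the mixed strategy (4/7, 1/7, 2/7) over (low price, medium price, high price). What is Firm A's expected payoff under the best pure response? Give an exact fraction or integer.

46/7

low price: (6)·(4/7) + (0)·(1/7) + (4)·(2/7) = 32/7.
medium price: (7)·(4/7) + (8)·(1/7) + (5)·(2/7) = 46/7.
The best pure response is medium price with expected payoff 46/7.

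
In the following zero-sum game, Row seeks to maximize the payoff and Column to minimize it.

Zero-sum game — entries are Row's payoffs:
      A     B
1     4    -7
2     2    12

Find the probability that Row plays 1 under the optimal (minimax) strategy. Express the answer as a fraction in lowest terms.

Row minima are -7 and 2, so Row's maximin is 2; column maxima are 4 and 12, so Column's minimax is 4. These differ, so the equilibrium is in mixed strategies.
Let Row play 1 with probability p. Column is indifferent when 4p + 2(1−p) = −7p + 12(1−p), giving p = 10/21.

10/21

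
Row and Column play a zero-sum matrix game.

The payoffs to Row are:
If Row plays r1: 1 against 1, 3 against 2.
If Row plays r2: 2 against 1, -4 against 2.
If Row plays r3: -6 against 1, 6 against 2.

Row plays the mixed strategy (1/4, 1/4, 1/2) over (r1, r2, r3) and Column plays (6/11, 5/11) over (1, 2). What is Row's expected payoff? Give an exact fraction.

Against (6/11, 5/11), each row's expected payoff is r1: 21/11; r2: -8/11; r3: -6/11.
Taking the (1/4, 1/4, 1/2)-weighted average: (1/4)·(21/11) + (1/4)·(-8/11) + (1/2)·(-6/11) = 1/44.

1/44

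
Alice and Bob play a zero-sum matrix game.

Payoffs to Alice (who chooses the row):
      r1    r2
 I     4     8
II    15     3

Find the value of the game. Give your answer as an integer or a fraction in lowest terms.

Row minima are 4 and 3, so Alice's maximin is 4; column maxima are 15 and 8, so Bob's minimax is 8. These differ, so the equilibrium is in mixed strategies.
Let Alice play I with probability p. Bob is indifferent when 4p + 15(1−p) = 8p + 3(1−p), giving p = 3/4.
Let Bob play r1 with probability q. Alice is indifferent when 4q + 8(1−q) = 15q + 3(1−q), giving q = 5/16.
The value is 4·(5/16) + (8)·(11/16) = 27/4.

27/4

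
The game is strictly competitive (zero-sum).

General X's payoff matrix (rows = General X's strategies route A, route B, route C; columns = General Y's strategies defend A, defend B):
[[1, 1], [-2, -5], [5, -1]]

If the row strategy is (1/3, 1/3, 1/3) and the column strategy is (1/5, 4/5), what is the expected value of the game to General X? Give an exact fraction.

Against (1/5, 4/5), each row's expected payoff is route A: 1; route B: -22/5; route C: 1/5.
Taking the (1/3, 1/3, 1/3)-weighted average: (1/3)·(1) + (1/3)·(-22/5) + (1/3)·(1/5) = -16/15.

-16/15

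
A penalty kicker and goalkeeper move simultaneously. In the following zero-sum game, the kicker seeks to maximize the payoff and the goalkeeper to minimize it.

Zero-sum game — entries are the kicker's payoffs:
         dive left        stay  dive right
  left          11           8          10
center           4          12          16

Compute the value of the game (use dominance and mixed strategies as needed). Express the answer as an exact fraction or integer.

Column dive right is strictly dominated by stay for the goalkeeper (it gives the kicker more in every row).
The remaining 2×2 game on (left, center) × (dive left, stay) has no saddle point. Let the kicker play left with probability p; indifference gives 11p + 4(1−p) = 8p + 12(1−p), so p = 8/11.
Similarly the goalkeeper's optimal q on dive left is 4/11, and the value is 11·(4/11) + (8)·(7/11) = 100/11.

100/11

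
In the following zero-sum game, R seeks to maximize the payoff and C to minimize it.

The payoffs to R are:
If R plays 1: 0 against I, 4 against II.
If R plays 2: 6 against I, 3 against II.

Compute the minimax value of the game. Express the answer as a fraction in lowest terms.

24/7

Row minima are 0 and 3, so R's maximin is 3; column maxima are 6 and 4, so C's minimax is 4. These differ, so the equilibrium is in mixed strategies.
Let R play 1 with probability p. C is indifferent when 6(1−p) = 4p + 3(1−p), giving p = 3/7.
Let C play I with probability q. R is indifferent when 4(1−q) = 6q + 3(1−q), giving q = 1/7.
The value is 0·(1/7) + (4)·(6/7) = 24/7.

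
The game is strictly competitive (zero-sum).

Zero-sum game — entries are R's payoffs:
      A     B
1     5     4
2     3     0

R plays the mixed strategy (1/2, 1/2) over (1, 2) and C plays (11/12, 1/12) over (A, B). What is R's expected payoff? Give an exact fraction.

23/6

Against (11/12, 1/12), each row's expected payoff is 1: 59/12; 2: 11/4.
Taking the (1/2, 1/2)-weighted average: (1/2)·(59/12) + (1/2)·(11/4) = 23/6.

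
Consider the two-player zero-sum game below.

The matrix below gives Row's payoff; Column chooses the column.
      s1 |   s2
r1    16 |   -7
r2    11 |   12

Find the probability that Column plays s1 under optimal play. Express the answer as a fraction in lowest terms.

19/24

Row minima are -7 and 11, so Row's maximin is 11; column maxima are 16 and 12, so Column's minimax is 12. These differ, so the equilibrium is in mixed strategies.
Let Column play s1 with probability q. Row is indifferent when 16q − 7(1−q) = 11q + 12(1−q), giving q = 19/24.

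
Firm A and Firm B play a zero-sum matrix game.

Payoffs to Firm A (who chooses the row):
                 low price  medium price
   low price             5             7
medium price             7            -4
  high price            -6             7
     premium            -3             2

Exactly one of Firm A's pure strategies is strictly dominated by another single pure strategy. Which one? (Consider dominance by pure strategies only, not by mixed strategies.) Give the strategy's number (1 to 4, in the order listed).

Compare premium with low price: 5 > -3, 7 > 2.
So low price strictly dominates premium for Firm A; premium is strictly dominated.

4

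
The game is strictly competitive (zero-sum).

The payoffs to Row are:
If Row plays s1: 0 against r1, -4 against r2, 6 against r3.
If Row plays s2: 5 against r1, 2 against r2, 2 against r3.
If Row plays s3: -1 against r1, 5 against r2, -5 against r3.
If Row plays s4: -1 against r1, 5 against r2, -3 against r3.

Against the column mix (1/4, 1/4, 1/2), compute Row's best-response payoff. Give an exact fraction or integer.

11/4

s1: (0)·(1/4) + (-4)·(1/4) + (6)·(1/2) = 2.
s2: (5)·(1/4) + (2)·(1/4) + (2)·(1/2) = 11/4.
s3: (-1)·(1/4) + (5)·(1/4) + (-5)·(1/2) = -3/2.
s4: (-1)·(1/4) + (5)·(1/4) + (-3)·(1/2) = -1/2.
The best pure response is s2 with expected payoff 11/4.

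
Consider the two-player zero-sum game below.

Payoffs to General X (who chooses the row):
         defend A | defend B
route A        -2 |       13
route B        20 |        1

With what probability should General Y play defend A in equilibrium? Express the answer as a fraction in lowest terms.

Row minima are -2 and 1, so General X's maximin is 1; column maxima are 20 and 13, so General Y's minimax is 13. These differ, so the equilibrium is in mixed strategies.
Let General Y play defend A with probability q. General X is indifferent when −2q + 13(1−q) = 20q + (1−q), giving q = 6/17.

6/17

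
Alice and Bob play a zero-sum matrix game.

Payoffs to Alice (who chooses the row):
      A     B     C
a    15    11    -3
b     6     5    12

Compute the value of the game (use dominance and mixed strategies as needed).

Column A is strictly dominated by B for Bob (it gives Alice more in every row).
The remaining 2×2 game on (a, b) × (B, C) has no saddle point. Let Alice play a with probability p; indifference gives 11p + 5(1−p) = −3p + 12(1−p), so p = 1/3.
Similarly Bob's optimal q on B is 5/7, and the value is 11·(5/7) + (-3)·(2/7) = 7.

7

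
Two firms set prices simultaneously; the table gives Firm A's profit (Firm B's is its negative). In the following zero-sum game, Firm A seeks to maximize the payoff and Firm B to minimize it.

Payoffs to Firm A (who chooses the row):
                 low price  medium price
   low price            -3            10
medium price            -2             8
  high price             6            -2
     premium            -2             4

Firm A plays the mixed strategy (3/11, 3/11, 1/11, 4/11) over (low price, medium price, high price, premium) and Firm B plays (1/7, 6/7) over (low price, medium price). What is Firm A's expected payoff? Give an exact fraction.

391/77

Against (1/7, 6/7), each row's expected payoff is low price: 57/7; medium price: 46/7; high price: -6/7; premium: 22/7.
Taking the (3/11, 3/11, 1/11, 4/11)-weighted average: (3/11)·(57/7) + (3/11)·(46/7) + (1/11)·(-6/7) + (4/11)·(22/7) = 391/77.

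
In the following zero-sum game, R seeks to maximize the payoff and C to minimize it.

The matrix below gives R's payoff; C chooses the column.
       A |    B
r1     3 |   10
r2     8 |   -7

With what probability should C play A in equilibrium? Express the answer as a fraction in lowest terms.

Row minima are 3 and -7, so R's maximin is 3; column maxima are 8 and 10, so C's minimax is 8. These differ, so the equilibrium is in mixed strategies.
Let C play A with probability q. R is indifferent when 3q + 10(1−q) = 8q − 7(1−q), giving q = 17/22.

17/22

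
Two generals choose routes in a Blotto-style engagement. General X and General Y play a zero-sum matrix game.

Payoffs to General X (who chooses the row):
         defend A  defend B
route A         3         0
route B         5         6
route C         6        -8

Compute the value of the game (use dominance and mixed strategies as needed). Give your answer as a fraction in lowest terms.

Row route A is strictly dominated by row route B, so General X never plays it.
The remaining 2×2 game on (route B, route C) × (defend A, defend B) has no saddle point. Let General X play route B with probability p; indifference gives 5p + 6(1−p) = 6p − 8(1−p), so p = 14/15.
Similarly General Y's optimal q on defend A is 14/15, and the value is 5·(14/15) + (6)·(1/15) = 76/15.

76/15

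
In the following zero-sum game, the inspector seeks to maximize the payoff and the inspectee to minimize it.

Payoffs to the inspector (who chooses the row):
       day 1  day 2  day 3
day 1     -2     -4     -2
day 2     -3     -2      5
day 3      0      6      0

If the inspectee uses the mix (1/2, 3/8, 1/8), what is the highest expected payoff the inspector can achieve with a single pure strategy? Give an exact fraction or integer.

day 1: (-2)·(1/2) + (-4)·(3/8) + (-2)·(1/8) = -11/4.
day 2: (-3)·(1/2) + (-2)·(3/8) + (5)·(1/8) = -13/8.
day 3: (0)·(1/2) + (6)·(3/8) + (0)·(1/8) = 9/4.
The best pure response is day 3 with expected payoff 9/4.

9/4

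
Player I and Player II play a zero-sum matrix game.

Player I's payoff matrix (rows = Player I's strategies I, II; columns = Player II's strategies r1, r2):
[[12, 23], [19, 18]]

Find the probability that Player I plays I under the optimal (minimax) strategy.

Row minima are 12 and 18, so Player I's maximin is 18; column maxima are 19 and 23, so Player II's minimax is 19. These differ, so the equilibrium is in mixed strategies.
Let Player I play I with probability p. Player II is indifferent when 12p + 19(1−p) = 23p + 18(1−p), giving p = 1/12.

1/12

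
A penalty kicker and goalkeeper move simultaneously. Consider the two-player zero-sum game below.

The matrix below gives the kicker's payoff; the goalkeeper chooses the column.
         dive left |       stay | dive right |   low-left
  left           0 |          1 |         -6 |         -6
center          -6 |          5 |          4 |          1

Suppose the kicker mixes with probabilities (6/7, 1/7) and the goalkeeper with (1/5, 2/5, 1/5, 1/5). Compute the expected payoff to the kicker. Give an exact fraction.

Against (1/5, 2/5, 1/5, 1/5), each row's expected payoff is left: -2; center: 9/5.
Taking the (6/7, 1/7)-weighted average: (6/7)·(-2) + (1/7)·(9/5) = -51/35.

-51/35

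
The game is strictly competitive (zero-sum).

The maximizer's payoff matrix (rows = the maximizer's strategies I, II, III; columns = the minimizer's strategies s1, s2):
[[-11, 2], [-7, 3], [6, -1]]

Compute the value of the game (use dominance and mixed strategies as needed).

Row I is strictly dominated by row II, so the maximizer never plays it.
The remaining 2×2 game on (II, III) × (s1, s2) has no saddle point. Let the maximizer play II with probability p; indifference gives −7p + 6(1−p) = 3p − (1−p), so p = 7/17.
Similarly the minimizer's optimal q on s1 is 4/17, and the value is -7·(4/17) + (3)·(13/17) = 11/17.

11/17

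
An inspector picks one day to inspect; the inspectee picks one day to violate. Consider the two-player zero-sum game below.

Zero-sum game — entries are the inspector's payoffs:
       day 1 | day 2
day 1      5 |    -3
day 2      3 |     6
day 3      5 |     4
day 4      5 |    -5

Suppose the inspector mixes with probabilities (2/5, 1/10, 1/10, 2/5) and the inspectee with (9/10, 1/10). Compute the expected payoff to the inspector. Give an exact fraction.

41/10

Against (9/10, 1/10), each row's expected payoff is day 1: 21/5; day 2: 33/10; day 3: 49/10; day 4: 4.
Taking the (2/5, 1/10, 1/10, 2/5)-weighted average: (2/5)·(21/5) + (1/10)·(33/10) + (1/10)·(49/10) + (2/5)·(4) = 41/10.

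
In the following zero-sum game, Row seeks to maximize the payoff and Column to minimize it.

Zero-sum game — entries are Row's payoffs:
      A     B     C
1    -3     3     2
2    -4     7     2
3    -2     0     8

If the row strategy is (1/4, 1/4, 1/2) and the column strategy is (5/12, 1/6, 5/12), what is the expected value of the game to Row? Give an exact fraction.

65/48

Against (5/12, 1/6, 5/12), each row's expected payoff is 1: 1/12; 2: 1/3; 3: 5/2.
Taking the (1/4, 1/4, 1/2)-weighted average: (1/4)·(1/12) + (1/4)·(1/3) + (1/2)·(5/2) = 65/48.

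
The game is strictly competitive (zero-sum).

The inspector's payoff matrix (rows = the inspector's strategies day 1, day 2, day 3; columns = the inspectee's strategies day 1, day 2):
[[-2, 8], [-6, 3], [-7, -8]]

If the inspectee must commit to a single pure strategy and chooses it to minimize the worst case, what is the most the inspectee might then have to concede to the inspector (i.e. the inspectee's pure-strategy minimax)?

The worst case (largest entry) in each column is day 1: -2, day 2: 8.
The best (smallest) of these is -2.

-2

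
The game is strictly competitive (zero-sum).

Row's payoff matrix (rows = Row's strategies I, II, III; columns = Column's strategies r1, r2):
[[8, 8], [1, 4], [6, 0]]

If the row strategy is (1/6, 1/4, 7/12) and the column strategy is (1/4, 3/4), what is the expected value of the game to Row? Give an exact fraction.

145/48

Against (1/4, 3/4), each row's expected payoff is I: 8; II: 13/4; III: 3/2.
Taking the (1/6, 1/4, 7/12)-weighted average: (1/6)·(8) + (1/4)·(13/4) + (7/12)·(3/2) = 145/48.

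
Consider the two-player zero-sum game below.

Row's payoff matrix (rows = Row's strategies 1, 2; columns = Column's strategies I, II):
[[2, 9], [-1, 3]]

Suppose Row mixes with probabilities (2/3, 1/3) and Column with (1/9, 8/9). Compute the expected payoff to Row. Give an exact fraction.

Against (1/9, 8/9), each row's expected payoff is 1: 74/9; 2: 23/9.
Taking the (2/3, 1/3)-weighted average: (2/3)·(74/9) + (1/3)·(23/9) = 19/3.

19/3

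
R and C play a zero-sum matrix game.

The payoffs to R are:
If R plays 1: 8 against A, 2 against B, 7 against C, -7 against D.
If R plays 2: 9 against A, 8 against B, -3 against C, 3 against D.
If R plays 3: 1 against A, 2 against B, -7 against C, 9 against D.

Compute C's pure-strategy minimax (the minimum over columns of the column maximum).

The worst case (largest entry) in each column is A: 9, B: 8, C: 7, D: 9.
The best (smallest) of these is 7.

7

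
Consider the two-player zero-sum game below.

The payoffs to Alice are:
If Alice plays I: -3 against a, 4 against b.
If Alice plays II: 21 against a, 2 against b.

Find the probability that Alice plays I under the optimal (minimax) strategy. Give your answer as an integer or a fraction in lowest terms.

19/26

Row minima are -3 and 2, so Alice's maximin is 2; column maxima are 21 and 4, so Bob's minimax is 4. These differ, so the equilibrium is in mixed strategies.
Let Alice play I with probability p. Bob is indifferent when −3p + 21(1−p) = 4p + 2(1−p), giving p = 19/26.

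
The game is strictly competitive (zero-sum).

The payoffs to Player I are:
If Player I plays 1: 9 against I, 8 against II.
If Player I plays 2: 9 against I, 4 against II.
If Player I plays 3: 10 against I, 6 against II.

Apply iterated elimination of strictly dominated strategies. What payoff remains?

8

Column I is strictly dominated by II for Player II (8<9, 4<9, 6<10); eliminate I.
Row 3 is strictly dominated by row 1 (8>6); eliminate 3.
Row 2 is strictly dominated by row 1 (8>4); eliminate 2.
Only (1, II) remains, with payoff 8.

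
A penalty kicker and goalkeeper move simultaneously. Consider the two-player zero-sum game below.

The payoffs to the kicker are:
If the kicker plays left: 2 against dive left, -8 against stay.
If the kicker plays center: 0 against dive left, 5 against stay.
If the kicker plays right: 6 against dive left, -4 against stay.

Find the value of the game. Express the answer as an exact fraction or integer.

Row left is strictly dominated by row right, so the kicker never plays it.
The remaining 2×2 game on (center, right) × (dive left, stay) has no saddle point. Let the kicker play center with probability p; indifference gives 6(1−p) = 5p − 4(1−p), so p = 2/3.
Similarly the goalkeeper's optimal q on dive left is 3/5, and the value is 0·(3/5) + (5)·(2/5) = 2.

2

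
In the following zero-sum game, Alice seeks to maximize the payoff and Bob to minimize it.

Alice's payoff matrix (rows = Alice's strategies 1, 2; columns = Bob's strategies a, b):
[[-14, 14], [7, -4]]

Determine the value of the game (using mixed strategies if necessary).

Row minima are -14 and -4, so Alice's maximin is -4; column maxima are 7 and 14, so Bob's minimax is 7. These differ, so the equilibrium is in mixed strategies.
Let Alice play 1 with probability p. Bob is indifferent when −14p + 7(1−p) = 14p − 4(1−p), giving p = 11/39.
Let Bob play a with probability q. Alice is indifferent when −14q + 14(1−q) = 7q − 4(1−q), giving q = 6/13.
The value is -14·(6/13) + (14)·(7/13) = 14/13.

14/13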